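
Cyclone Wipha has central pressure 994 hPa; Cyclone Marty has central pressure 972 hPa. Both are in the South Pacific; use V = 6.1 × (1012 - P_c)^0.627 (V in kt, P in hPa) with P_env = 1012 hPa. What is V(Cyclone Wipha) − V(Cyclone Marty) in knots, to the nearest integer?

Cyclone Wipha: ΔP = 18; V ≈ 6.1 × 18^0.627 ≈ 37.36 kt.
Cyclone Marty: ΔP = 40; V ≈ 6.1 × 40^0.627 ≈ 61.63 kt.
Difference ≈ 37.36 − 61.63 = -24.27 → -24 kt.

-24 kt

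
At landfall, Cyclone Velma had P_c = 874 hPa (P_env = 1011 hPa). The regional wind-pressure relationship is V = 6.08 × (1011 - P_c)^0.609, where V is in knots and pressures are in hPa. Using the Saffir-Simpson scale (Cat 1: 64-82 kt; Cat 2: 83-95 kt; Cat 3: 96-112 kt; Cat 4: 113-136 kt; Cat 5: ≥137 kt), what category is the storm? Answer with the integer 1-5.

ΔP = 1011 − 874 = 137 hPa.
V ≈ 6.08 × 137^0.609 = 6.08 × 20.01 ≈ 122 kt.
122 kt falls in the Category 4 band.

4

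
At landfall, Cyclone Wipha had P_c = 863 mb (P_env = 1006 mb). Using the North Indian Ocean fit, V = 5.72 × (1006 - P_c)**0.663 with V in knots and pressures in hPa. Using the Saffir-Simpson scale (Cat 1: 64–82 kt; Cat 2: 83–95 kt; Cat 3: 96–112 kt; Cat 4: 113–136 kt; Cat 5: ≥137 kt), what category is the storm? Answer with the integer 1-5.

ΔP = 1006 − 863 = 143 mb.
V ≈ 5.72 × 143^0.663 = 5.72 × 26.85 ≈ 154 kt.
154 kt falls in the Category 5 band.

5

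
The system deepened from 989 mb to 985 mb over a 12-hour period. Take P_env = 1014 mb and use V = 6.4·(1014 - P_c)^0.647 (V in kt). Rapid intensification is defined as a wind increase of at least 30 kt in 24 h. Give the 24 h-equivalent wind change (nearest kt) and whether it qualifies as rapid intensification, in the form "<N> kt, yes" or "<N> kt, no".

10 kt, no

V₁: ΔP = 25, V ≈ 6.4 × 25^0.647 ≈ 51.36 kt.
V₂: ΔP = 29, V ≈ 6.4 × 29^0.647 ≈ 56.54 kt.
ΔV over 12 h = 5.18 kt → 24 h equivalent = 5.18 × 24/12 ≈ 10.36 kt.
10 kt < 30 kt ⇒ not rapid intensification.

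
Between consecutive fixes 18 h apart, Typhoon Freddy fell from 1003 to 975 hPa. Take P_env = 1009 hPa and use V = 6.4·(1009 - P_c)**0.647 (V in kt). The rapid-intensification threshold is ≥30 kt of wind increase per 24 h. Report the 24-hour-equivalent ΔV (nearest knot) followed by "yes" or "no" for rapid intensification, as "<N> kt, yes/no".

56 kt, yes

V₁: ΔP = 6, V ≈ 6.4 × 6^0.647 ≈ 20.40 kt.
V₂: ΔP = 34, V ≈ 6.4 × 34^0.647 ≈ 62.67 kt.
ΔV over 18 h = 42.27 kt → 24 h equivalent = 42.27 × 24/18 ≈ 56.36 kt.
56 kt ≥ 30 kt ⇒ rapid intensification.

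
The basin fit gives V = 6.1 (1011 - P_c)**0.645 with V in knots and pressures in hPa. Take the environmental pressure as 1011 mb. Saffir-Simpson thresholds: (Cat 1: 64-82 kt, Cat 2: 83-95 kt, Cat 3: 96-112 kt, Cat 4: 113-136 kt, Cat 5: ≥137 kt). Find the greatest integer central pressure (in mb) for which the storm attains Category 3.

939 mb

Category 3 begins at V = 96 kt.
Required ΔP = (96/6.1)^(1/0.645) = 15.738^1.550 ≈ 71.73 mb.
P_c ≤ 1011 − 71.73 = 939.27, so the highest integer P_c is 939 mb.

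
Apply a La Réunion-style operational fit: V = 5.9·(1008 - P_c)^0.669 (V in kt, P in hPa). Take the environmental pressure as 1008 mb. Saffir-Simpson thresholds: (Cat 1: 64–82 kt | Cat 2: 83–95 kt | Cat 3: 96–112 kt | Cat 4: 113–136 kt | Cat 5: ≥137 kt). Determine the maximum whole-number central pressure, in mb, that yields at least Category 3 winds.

Category 3 begins at V = 96 kt.
Required ΔP = (96/5.9)^(1/0.669) = 16.271^1.495 ≈ 64.68 mb.
P_c ≤ 1008 − 64.68 = 943.32, so the highest integer P_c is 943 mb.

943 mb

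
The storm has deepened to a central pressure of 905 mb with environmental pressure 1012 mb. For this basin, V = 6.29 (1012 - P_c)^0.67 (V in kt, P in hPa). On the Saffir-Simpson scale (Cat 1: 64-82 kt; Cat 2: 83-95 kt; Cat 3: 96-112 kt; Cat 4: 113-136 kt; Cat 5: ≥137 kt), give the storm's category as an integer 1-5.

5

ΔP = 1012 − 905 = 107 mb.
V ≈ 6.29 × 107^0.67 = 6.29 × 22.89 ≈ 144 kt.
144 kt falls in the Category 5 band.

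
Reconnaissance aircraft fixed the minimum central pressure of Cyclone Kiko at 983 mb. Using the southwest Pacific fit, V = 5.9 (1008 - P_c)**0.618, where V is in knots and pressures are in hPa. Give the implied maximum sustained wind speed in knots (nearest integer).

ΔP = 1008 − 983 = 25 mb.
25^0.618 ≈ 7.310.
V ≈ 5.9 × 7.310 ≈ 43.1 kt.

43 kt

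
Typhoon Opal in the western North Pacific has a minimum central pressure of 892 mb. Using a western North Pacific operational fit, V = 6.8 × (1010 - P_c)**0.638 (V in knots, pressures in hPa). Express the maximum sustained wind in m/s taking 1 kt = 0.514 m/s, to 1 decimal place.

ΔP = 1010 − 892 = 118 mb.
V ≈ 6.8 × 118^0.638 = 6.8 × 20.983 ≈ 142.682 kt.
142.682 × 0.514 ≈ 73.34 m/s → 73.3 m/s.

73.3 m/s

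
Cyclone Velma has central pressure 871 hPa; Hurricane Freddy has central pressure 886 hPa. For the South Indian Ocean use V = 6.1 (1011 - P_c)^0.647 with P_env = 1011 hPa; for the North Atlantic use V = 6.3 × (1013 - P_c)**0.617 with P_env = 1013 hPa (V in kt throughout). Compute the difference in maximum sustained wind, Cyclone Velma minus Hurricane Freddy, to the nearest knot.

24 kt

Cyclone Velma: ΔP = 140; V ≈ 6.1 × 140^0.647 ≈ 149.24 kt.
Hurricane Freddy: ΔP = 127; V ≈ 6.3 × 127^0.617 ≈ 125.14 kt.
Difference ≈ 149.24 − 125.14 = 24.10 → 24 kt.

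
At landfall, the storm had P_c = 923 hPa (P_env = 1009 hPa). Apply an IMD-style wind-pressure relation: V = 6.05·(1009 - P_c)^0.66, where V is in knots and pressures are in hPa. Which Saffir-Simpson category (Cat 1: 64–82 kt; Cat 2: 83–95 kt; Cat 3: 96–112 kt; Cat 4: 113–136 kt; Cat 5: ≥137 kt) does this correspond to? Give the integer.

4

ΔP = 1009 − 923 = 86 hPa.
V ≈ 6.05 × 86^0.66 = 6.05 × 18.91 ≈ 114 kt.
114 kt falls in the Category 4 band.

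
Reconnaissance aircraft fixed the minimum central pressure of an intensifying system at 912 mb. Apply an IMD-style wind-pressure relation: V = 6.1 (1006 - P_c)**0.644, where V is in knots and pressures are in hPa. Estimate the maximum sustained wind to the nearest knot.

ΔP = 1006 − 912 = 94 mb.
94^0.644 ≈ 18.651.
V ≈ 6.1 × 18.651 ≈ 113.8 kt.

114 kt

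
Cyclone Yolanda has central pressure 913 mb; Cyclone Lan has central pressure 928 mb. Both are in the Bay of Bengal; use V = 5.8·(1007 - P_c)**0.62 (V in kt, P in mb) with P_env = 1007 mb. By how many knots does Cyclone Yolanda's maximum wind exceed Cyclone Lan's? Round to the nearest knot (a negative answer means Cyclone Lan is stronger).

10 kt

Cyclone Yolanda: ΔP = 94; V ≈ 5.8 × 94^0.62 ≈ 97.00 kt.
Cyclone Lan: ΔP = 79; V ≈ 5.8 × 79^0.62 ≈ 87.09 kt.
Difference ≈ 97.00 − 87.09 = 9.91 → 10 kt.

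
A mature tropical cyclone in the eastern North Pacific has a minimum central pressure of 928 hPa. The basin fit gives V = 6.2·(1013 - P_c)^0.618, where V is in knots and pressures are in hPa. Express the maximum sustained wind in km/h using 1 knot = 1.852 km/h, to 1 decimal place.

ΔP = 1013 − 928 = 85 hPa.
V ≈ 6.2 × 85^0.618 = 6.2 × 15.573 ≈ 96.555 kt.
96.555 × 1.852 ≈ 178.82 km/h → 178.8 km/h.

178.8 km/h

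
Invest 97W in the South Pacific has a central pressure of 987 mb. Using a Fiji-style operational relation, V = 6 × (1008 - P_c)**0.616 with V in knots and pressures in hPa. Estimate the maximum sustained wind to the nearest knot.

ΔP = 1008 − 987 = 21 mb.
21^0.616 ≈ 6.524.
V ≈ 6 × 6.524 ≈ 39.1 kt.

39 kt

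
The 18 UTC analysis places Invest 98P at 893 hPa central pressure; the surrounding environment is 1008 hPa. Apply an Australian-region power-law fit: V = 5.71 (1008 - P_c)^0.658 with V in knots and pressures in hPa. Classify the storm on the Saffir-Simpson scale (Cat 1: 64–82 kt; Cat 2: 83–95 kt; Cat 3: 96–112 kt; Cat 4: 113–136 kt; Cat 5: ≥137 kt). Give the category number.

ΔP = 1008 − 893 = 115 hPa.
V ≈ 5.71 × 115^0.658 = 5.71 × 22.70 ≈ 130 kt.
130 kt falls in the Category 4 band.

4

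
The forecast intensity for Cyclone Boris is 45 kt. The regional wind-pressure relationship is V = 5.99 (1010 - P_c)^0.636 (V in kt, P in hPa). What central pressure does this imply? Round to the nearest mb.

986 mb

ΔP = (V / 5.99)^(1/0.636) = (45/5.99)^1.572.
45/5.99 = 7.513; 7.513^1.572 ≈ 23.82 mb.
P_c = 1010 − 23.82 = 986.18 ≈ 986 mb.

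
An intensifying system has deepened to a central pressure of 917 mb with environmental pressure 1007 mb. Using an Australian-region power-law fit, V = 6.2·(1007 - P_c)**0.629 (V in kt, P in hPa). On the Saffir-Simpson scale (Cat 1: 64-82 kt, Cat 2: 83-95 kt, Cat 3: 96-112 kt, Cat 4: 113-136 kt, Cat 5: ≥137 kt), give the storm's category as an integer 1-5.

ΔP = 1007 − 917 = 90 mb.
V ≈ 6.2 × 90^0.629 = 6.2 × 16.95 ≈ 105 kt.
105 kt falls in the Category 3 band.

3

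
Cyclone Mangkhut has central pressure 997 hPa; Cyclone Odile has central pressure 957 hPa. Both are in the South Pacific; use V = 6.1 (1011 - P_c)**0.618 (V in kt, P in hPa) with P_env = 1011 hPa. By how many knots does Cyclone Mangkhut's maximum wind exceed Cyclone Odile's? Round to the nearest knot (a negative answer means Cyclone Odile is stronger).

-41 kt

Cyclone Mangkhut: ΔP = 14; V ≈ 6.1 × 14^0.618 ≈ 31.16 kt.
Cyclone Odile: ΔP = 54; V ≈ 6.1 × 54^0.618 ≈ 71.77 kt.
Difference ≈ 31.16 − 71.77 = -40.61 → -41 kt.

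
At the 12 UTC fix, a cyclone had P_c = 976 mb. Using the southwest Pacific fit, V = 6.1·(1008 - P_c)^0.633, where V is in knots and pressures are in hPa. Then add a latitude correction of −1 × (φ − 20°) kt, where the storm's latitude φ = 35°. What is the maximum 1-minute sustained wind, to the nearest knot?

ΔP = 1008 − 976 = 32 mb.
32^0.633 ≈ 8.969.
V ≈ 6.1 × 8.969 ≈ 54.7 kt.
Latitude correction: −1 × (35 − 20) = -15 kt.
Corrected V ≈ 39.7 kt → 40 kt.

40 kt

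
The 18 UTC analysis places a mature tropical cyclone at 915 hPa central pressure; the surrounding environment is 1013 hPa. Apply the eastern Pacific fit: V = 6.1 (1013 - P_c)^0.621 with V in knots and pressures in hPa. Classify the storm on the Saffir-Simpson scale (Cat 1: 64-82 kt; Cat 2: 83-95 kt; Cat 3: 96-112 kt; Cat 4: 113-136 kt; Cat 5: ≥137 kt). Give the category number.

3

ΔP = 1013 − 915 = 98 hPa.
V ≈ 6.1 × 98^0.621 = 6.1 × 17.24 ≈ 105 kt.
105 kt falls in the Category 3 band.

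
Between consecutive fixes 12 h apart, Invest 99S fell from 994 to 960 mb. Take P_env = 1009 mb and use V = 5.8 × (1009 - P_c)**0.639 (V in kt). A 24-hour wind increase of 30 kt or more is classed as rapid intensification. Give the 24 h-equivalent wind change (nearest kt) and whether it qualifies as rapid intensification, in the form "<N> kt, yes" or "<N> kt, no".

74 kt, yes

V₁: ΔP = 15, V ≈ 5.8 × 15^0.639 ≈ 32.73 kt.
V₂: ΔP = 49, V ≈ 5.8 × 49^0.639 ≈ 69.74 kt.
ΔV over 12 h = 37.01 kt → 24 h equivalent = 37.01 × 24/12 ≈ 74.02 kt.
74 kt ≥ 30 kt ⇒ rapid intensification.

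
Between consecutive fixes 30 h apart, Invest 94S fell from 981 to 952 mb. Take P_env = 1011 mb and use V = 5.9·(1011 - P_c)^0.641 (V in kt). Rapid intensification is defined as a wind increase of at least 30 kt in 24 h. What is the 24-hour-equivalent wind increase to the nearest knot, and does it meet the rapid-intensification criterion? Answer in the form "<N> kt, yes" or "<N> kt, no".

23 kt, no

V₁: ΔP = 30, V ≈ 5.9 × 30^0.641 ≈ 52.20 kt.
V₂: ΔP = 59, V ≈ 5.9 × 59^0.641 ≈ 80.53 kt.
ΔV over 30 h = 28.33 kt → 24 h equivalent = 28.33 × 24/30 ≈ 22.66 kt.
23 kt < 30 kt ⇒ not rapid intensification.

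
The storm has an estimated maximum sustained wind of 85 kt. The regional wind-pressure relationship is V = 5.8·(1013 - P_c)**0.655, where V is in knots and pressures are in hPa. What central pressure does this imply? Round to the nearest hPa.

953 hPa

ΔP = (V / 5.8)^(1/0.655) = (85/5.8)^1.527.
85/5.8 = 14.655; 14.655^1.527 ≈ 60.28 hPa.
P_c = 1013 − 60.28 = 952.72 ≈ 953 hPa.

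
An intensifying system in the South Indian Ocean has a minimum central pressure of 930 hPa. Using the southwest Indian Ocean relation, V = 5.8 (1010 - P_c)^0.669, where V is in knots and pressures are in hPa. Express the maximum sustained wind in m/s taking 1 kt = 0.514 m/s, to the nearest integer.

56 m/s

ΔP = 1010 − 930 = 80 hPa.
V ≈ 5.8 × 80^0.669 = 5.8 × 18.757 ≈ 108.792 kt.
108.792 × 0.514 ≈ 55.92 m/s → 56 m/s.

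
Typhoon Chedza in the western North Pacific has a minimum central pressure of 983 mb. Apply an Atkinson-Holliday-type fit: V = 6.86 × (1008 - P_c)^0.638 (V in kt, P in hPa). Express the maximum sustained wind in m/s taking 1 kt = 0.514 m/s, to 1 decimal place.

27.5 m/s

ΔP = 1008 − 983 = 25 mb.
V ≈ 6.86 × 25^0.638 = 6.86 × 7.796 ≈ 53.482 kt.
53.482 × 0.514 ≈ 27.49 m/s → 27.5 m/s.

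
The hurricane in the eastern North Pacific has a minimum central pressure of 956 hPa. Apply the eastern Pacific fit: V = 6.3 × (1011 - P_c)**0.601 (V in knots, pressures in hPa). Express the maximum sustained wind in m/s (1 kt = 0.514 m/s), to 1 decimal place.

36.0 m/s

ΔP = 1011 − 956 = 55 hPa.
V ≈ 6.3 × 55^0.601 = 6.3 × 11.116 ≈ 70.032 kt.
70.032 × 0.514 ≈ 36.00 m/s → 36.0 m/s.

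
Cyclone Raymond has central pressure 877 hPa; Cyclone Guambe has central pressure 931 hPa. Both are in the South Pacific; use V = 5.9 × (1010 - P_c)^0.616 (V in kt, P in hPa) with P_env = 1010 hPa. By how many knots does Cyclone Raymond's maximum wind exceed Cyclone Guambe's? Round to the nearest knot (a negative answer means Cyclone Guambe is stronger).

33 kt

Cyclone Raymond: ΔP = 133; V ≈ 5.9 × 133^0.616 ≈ 119.99 kt.
Cyclone Guambe: ΔP = 79; V ≈ 5.9 × 79^0.616 ≈ 87.05 kt.
Difference ≈ 119.99 − 87.05 = 32.94 → 33 kt.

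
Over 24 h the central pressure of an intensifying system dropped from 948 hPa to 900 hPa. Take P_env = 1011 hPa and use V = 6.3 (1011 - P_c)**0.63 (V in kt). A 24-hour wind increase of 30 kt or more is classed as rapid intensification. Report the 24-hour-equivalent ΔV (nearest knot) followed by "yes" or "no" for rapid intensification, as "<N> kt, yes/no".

V₁: ΔP = 63, V ≈ 6.3 × 63^0.63 ≈ 85.69 kt.
V₂: ΔP = 111, V ≈ 6.3 × 111^0.63 ≈ 122.43 kt.
ΔV over 24 h = 36.74 kt → 24 h equivalent = 36.74 × 24/24 ≈ 36.74 kt.
37 kt ≥ 30 kt ⇒ rapid intensification.

37 kt, yes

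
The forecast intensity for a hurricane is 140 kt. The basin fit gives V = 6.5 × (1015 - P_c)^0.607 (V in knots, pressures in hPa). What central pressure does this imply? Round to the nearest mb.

ΔP = (V / 6.5)^(1/0.607) = (140/6.5)^1.647.
140/6.5 = 21.538; 21.538^1.647 ≈ 157.18 mb.
P_c = 1015 − 157.18 = 857.82 ≈ 858 mb.

858 mb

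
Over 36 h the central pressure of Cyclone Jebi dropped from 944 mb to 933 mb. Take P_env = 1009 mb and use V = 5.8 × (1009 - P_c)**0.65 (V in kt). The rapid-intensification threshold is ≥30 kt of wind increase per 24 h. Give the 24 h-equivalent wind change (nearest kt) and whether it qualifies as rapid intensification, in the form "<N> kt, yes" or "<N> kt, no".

V₁: ΔP = 65, V ≈ 5.8 × 65^0.65 ≈ 87.46 kt.
V₂: ΔP = 76, V ≈ 5.8 × 76^0.65 ≈ 96.82 kt.
ΔV over 36 h = 9.36 kt → 24 h equivalent = 9.36 × 24/36 ≈ 6.24 kt.
6 kt < 30 kt ⇒ not rapid intensification.

6 kt, no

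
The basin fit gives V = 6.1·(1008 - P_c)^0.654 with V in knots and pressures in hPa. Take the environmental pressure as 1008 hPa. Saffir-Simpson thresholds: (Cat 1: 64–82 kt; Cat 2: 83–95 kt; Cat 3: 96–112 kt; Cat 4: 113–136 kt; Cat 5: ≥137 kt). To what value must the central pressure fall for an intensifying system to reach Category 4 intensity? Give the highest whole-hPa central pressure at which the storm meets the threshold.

921 hPa

Category 4 begins at V = 113 kt.
Required ΔP = (113/6.1)^(1/0.654) = 18.525^1.529 ≈ 86.79 hPa.
P_c ≤ 1008 − 86.79 = 921.21, so the highest integer P_c is 921 hPa.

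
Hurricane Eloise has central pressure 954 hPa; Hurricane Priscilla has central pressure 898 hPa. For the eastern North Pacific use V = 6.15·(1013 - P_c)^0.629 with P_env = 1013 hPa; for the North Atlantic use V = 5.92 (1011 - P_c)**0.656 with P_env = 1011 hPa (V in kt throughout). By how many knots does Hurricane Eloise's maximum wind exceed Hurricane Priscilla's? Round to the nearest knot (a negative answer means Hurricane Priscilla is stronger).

Hurricane Eloise: ΔP = 59; V ≈ 6.15 × 59^0.629 ≈ 79.94 kt.
Hurricane Priscilla: ΔP = 113; V ≈ 5.92 × 113^0.656 ≈ 131.57 kt.
Difference ≈ 79.94 − 131.57 = -51.63 → -52 kt.

-52 kt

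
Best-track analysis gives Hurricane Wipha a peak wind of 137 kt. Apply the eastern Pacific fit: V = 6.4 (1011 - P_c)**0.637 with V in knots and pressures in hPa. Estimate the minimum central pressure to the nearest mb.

ΔP = (V / 6.4)^(1/0.637) = (137/6.4)^1.570.
137/6.4 = 21.406; 21.406^1.570 ≈ 122.68 mb.
P_c = 1011 − 122.68 = 888.32 ≈ 888 mb.

888 mb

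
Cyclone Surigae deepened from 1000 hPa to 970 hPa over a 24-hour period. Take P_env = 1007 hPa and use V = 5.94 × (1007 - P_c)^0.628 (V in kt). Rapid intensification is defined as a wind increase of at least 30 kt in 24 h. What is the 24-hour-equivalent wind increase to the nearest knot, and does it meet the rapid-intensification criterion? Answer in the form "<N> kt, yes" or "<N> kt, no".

V₁: ΔP = 7, V ≈ 5.94 × 7^0.628 ≈ 20.16 kt.
V₂: ΔP = 37, V ≈ 5.94 × 37^0.628 ≈ 57.36 kt.
ΔV over 24 h = 37.20 kt → 24 h equivalent = 37.20 × 24/24 ≈ 37.20 kt.
37 kt ≥ 30 kt ⇒ rapid intensification.

37 kt, yes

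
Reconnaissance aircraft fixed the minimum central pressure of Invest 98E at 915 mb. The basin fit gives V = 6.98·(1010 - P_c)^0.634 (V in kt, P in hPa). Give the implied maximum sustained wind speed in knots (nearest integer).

125 kt

ΔP = 1010 − 915 = 95 mb.
95^0.634 ≈ 17.942.
V ≈ 6.98 × 17.942 ≈ 125.2 kt.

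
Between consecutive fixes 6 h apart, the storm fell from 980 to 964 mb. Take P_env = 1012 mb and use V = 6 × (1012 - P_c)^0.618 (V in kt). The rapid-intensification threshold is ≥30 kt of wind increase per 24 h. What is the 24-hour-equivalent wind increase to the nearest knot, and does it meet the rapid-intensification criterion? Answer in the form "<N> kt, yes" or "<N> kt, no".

58 kt, yes

V₁: ΔP = 32, V ≈ 6 × 32^0.618 ≈ 51.09 kt.
V₂: ΔP = 48, V ≈ 6 × 48^0.618 ≈ 65.64 kt.
ΔV over 6 h = 14.55 kt → 24 h equivalent = 14.55 × 24/6 ≈ 58.20 kt.
58 kt ≥ 30 kt ⇒ rapid intensification.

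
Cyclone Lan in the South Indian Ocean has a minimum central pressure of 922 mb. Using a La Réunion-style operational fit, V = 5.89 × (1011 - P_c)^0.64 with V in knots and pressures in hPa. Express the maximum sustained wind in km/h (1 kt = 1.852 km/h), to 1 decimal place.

192.9 km/h

ΔP = 1011 − 922 = 89 mb.
V ≈ 5.89 × 89^0.64 = 5.89 × 17.685 ≈ 104.166 kt.
104.166 × 1.852 ≈ 192.91 km/h → 192.9 km/h.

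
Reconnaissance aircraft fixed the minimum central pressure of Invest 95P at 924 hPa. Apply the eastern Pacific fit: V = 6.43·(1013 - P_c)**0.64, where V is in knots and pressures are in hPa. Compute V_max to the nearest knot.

114 kt

ΔP = 1013 − 924 = 89 hPa.
89^0.64 ≈ 17.685.
V ≈ 6.43 × 17.685 ≈ 113.7 kt.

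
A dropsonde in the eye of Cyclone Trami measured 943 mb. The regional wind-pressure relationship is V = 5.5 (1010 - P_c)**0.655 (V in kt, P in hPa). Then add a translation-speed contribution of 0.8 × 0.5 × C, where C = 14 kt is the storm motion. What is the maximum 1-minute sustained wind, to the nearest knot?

ΔP = 1010 − 943 = 67 mb.
67^0.655 ≈ 15.706.
V ≈ 5.5 × 15.706 ≈ 86.4 kt.
Translation term: 0.8 × 0.5 × 14 = 5.6 kt.
Corrected V ≈ 92 kt → 92 kt.

92 kt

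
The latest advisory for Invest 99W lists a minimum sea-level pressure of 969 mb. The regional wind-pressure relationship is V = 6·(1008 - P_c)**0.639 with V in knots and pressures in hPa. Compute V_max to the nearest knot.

ΔP = 1008 − 969 = 39 mb.
39^0.639 ≈ 10.392.
V ≈ 6 × 10.392 ≈ 62.4 kt.

62 kt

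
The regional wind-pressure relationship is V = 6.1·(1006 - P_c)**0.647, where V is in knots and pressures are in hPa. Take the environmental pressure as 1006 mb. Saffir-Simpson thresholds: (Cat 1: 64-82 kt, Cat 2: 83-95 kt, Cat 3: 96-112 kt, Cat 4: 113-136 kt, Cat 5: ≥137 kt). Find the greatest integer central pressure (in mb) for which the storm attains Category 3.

935 mb

Category 3 begins at V = 96 kt.
Required ΔP = (96/6.1)^(1/0.647) = 15.738^1.546 ≈ 70.79 mb.
P_c ≤ 1006 − 70.79 = 935.21, so the highest integer P_c is 935 mb.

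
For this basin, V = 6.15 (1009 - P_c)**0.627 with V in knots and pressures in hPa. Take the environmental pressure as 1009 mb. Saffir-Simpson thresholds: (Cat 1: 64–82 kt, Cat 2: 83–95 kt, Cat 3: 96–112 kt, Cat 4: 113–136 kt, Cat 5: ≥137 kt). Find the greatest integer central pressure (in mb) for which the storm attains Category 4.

Category 4 begins at V = 113 kt.
Required ΔP = (113/6.15)^(1/0.627) = 18.374^1.595 ≈ 103.82 mb.
P_c ≤ 1009 − 103.82 = 905.18, so the highest integer P_c is 905 mb.

905 mb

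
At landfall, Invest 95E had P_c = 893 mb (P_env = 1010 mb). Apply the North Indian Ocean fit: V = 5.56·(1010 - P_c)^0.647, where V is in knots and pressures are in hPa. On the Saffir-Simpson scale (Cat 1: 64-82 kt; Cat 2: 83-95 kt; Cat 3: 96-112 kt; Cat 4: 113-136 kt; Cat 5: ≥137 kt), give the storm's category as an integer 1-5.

ΔP = 1010 − 893 = 117 mb.
V ≈ 5.56 × 117^0.647 = 5.56 × 21.78 ≈ 121 kt.
121 kt falls in the Category 4 band.

4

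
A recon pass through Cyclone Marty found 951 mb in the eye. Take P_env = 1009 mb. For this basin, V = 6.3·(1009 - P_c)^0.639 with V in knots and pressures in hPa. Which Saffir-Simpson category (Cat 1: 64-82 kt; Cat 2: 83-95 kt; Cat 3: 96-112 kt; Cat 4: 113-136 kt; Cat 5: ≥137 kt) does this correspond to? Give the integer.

2

ΔP = 1009 − 951 = 58 mb.
V ≈ 6.3 × 58^0.639 = 6.3 × 13.39 ≈ 84 kt.
84 kt falls in the Category 2 band.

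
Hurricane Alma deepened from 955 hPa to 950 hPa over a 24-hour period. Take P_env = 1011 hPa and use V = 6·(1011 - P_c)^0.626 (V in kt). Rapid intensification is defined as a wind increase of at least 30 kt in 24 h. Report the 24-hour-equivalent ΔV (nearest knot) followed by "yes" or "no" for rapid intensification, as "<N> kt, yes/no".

4 kt, no

V₁: ΔP = 56, V ≈ 6 × 56^0.626 ≈ 74.56 kt.
V₂: ΔP = 61, V ≈ 6 × 61^0.626 ≈ 78.66 kt.
ΔV over 24 h = 4.10 kt → 24 h equivalent = 4.10 × 24/24 ≈ 4.10 kt.
4 kt < 30 kt ⇒ not rapid intensification.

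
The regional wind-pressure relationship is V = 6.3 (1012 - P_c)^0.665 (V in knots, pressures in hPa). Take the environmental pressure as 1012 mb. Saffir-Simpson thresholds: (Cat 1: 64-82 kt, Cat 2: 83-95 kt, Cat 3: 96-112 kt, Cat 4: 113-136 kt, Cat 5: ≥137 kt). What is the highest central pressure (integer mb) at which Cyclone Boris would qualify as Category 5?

Category 5 begins at V = 137 kt.
Required ΔP = (137/6.3)^(1/0.665) = 21.746^1.504 ≈ 102.59 mb.
P_c ≤ 1012 − 102.59 = 909.41, so the highest integer P_c is 909 mb.

909 mb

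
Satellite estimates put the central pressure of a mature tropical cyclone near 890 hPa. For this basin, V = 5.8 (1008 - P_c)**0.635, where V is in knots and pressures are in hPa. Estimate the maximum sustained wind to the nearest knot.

120 kt

ΔP = 1008 − 890 = 118 hPa.
118^0.635 ≈ 20.685.
V ≈ 5.8 × 20.685 ≈ 120.0 kt.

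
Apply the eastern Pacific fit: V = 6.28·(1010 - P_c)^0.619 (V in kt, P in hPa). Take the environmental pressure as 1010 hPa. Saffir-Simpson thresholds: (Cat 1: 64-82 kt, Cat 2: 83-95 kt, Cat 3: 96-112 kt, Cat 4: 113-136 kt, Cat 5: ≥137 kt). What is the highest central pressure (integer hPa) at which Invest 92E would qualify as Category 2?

945 hPa

Category 2 begins at V = 83 kt.
Required ΔP = (83/6.28)^(1/0.619) = 13.217^1.616 ≈ 64.74 hPa.
P_c ≤ 1010 − 64.74 = 945.26, so the highest integer P_c is 945 hPa.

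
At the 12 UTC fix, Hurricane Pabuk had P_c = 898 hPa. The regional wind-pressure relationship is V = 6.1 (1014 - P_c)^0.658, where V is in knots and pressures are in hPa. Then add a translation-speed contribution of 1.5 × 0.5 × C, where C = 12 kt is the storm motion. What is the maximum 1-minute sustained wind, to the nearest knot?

148 kt

ΔP = 1014 − 898 = 116 hPa.
116^0.658 ≈ 22.825.
V ≈ 6.1 × 22.825 ≈ 139.2 kt.
Translation term: 1.5 × 0.5 × 12 = 9 kt.
Corrected V ≈ 148.2 kt → 148 kt.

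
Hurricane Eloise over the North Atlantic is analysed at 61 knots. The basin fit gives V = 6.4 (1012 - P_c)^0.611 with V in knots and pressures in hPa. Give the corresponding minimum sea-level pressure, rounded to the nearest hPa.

972 hPa

ΔP = (V / 6.4)^(1/0.611) = (61/6.4)^1.637.
61/6.4 = 9.531; 9.531^1.637 ≈ 40.04 hPa.
P_c = 1012 − 40.04 = 971.96 ≈ 972 hPa.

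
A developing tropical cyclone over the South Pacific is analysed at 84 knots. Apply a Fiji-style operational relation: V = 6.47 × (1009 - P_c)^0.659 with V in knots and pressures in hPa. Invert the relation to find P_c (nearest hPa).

960 hPa

ΔP = (V / 6.47)^(1/0.659) = (84/6.47)^1.517.
84/6.47 = 12.983; 12.983^1.517 ≈ 48.92 hPa.
P_c = 1009 − 48.92 = 960.08 ≈ 960 hPa.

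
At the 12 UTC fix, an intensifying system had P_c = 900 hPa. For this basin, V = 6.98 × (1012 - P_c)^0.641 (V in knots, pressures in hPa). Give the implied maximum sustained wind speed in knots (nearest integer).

ΔP = 1012 − 900 = 112 hPa.
112^0.641 ≈ 20.585.
V ≈ 6.98 × 20.585 ≈ 143.7 kt.

144 kt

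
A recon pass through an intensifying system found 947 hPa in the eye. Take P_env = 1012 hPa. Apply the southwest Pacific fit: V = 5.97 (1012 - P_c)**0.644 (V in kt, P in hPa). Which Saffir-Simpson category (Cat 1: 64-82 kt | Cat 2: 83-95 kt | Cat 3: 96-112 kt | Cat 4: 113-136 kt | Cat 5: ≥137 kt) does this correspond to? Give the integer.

ΔP = 1012 − 947 = 65 hPa.
V ≈ 5.97 × 65^0.644 = 5.97 × 14.71 ≈ 88 kt.
88 kt falls in the Category 2 band.

2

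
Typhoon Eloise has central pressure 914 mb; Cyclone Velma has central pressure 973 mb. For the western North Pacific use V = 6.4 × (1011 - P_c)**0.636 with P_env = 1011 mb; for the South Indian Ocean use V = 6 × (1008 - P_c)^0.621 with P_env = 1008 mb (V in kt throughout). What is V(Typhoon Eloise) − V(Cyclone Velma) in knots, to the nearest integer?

Typhoon Eloise: ΔP = 97; V ≈ 6.4 × 97^0.636 ≈ 117.43 kt.
Cyclone Velma: ΔP = 35; V ≈ 6 × 35^0.621 ≈ 54.58 kt.
Difference ≈ 117.43 − 54.58 = 62.85 → 63 kt.

63 kt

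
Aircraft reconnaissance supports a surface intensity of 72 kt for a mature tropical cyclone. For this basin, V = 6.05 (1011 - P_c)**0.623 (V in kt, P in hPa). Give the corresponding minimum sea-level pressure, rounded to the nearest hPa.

958 hPa

ΔP = (V / 6.05)^(1/0.623) = (72/6.05)^1.605.
72/6.05 = 11.901; 11.901^1.605 ≈ 53.27 hPa.
P_c = 1011 − 53.27 = 957.73 ≈ 958 hPa.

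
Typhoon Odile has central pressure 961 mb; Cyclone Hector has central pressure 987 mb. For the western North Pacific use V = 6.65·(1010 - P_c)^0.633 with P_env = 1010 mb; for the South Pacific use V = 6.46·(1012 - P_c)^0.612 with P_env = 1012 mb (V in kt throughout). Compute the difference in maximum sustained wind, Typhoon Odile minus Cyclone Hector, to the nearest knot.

32 kt

Typhoon Odile: ΔP = 49; V ≈ 6.65 × 49^0.633 ≈ 78.11 kt.
Cyclone Hector: ΔP = 25; V ≈ 6.46 × 25^0.612 ≈ 46.32 kt.
Difference ≈ 78.11 − 46.32 = 31.79 → 32 kt.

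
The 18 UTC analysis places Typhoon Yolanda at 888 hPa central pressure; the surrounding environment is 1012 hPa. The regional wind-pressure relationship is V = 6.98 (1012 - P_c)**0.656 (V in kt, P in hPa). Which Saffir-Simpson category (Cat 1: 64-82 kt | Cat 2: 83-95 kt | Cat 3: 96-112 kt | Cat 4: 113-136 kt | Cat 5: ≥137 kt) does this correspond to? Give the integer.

5

ΔP = 1012 − 888 = 124 hPa.
V ≈ 6.98 × 124^0.656 = 6.98 × 23.62 ≈ 165 kt.
165 kt falls in the Category 5 band.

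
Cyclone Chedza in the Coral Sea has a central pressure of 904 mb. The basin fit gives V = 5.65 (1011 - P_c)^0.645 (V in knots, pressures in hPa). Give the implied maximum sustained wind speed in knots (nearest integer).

ΔP = 1011 − 904 = 107 mb.
107^0.645 ≈ 20.368.
V ≈ 5.65 × 20.368 ≈ 115.1 kt.

115 kt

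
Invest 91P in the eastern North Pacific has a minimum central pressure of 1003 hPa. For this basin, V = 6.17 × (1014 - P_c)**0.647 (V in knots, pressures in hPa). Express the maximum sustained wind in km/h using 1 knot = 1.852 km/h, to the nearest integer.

ΔP = 1014 − 1003 = 11 hPa.
V ≈ 6.17 × 11^0.647 = 6.17 × 4.718 ≈ 29.112 kt.
29.112 × 1.852 ≈ 53.91 km/h → 54 km/h.

54 km/h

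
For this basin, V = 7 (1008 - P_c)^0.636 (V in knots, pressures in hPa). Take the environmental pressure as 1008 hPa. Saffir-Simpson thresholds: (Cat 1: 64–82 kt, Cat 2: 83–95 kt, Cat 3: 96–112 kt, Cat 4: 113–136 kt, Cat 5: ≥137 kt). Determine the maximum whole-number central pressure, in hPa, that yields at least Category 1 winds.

Category 1 begins at V = 64 kt.
Required ΔP = (64/7)^(1/0.636) = 9.143^1.572 ≈ 32.44 hPa.
P_c ≤ 1008 − 32.44 = 975.56, so the highest integer P_c is 975 hPa.

975 hPa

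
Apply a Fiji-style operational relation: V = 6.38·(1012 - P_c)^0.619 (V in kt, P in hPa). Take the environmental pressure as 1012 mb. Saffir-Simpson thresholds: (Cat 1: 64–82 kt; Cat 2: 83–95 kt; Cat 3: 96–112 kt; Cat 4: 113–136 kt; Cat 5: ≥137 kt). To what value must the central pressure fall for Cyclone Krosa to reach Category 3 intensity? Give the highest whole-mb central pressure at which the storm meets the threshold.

Category 3 begins at V = 96 kt.
Required ΔP = (96/6.38)^(1/0.619) = 15.047^1.616 ≈ 79.83 mb.
P_c ≤ 1012 − 79.83 = 932.17, so the highest integer P_c is 932 mb.

932 mb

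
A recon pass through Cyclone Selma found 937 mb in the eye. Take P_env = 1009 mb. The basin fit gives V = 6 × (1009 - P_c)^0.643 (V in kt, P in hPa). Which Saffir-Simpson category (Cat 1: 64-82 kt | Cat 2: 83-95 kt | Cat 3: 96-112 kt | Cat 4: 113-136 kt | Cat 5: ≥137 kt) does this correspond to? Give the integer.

ΔP = 1009 − 937 = 72 mb.
V ≈ 6 × 72^0.643 = 6 × 15.64 ≈ 94 kt.
94 kt falls in the Category 2 band.

2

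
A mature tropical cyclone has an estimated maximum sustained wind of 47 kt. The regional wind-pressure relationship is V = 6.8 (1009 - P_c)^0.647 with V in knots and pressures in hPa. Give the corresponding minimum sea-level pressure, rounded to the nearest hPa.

ΔP = (V / 6.8)^(1/0.647) = (47/6.8)^1.546.
47/6.8 = 6.912; 6.912^1.546 ≈ 19.85 hPa.
P_c = 1009 − 19.85 = 989.15 ≈ 989 hPa.

989 hPa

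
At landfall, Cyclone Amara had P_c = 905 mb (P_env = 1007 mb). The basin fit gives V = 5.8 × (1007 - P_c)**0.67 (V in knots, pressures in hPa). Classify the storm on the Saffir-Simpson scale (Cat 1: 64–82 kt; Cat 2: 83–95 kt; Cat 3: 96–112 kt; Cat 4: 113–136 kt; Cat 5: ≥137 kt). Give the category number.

ΔP = 1007 − 905 = 102 mb.
V ≈ 5.8 × 102^0.67 = 5.8 × 22.17 ≈ 129 kt.
129 kt falls in the Category 4 band.

4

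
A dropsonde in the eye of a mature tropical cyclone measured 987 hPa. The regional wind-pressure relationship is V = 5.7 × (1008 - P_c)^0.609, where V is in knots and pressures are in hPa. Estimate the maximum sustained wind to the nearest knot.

ΔP = 1008 − 987 = 21 hPa.
21^0.609 ≈ 6.386.
V ≈ 5.7 × 6.386 ≈ 36.4 kt.

36 kt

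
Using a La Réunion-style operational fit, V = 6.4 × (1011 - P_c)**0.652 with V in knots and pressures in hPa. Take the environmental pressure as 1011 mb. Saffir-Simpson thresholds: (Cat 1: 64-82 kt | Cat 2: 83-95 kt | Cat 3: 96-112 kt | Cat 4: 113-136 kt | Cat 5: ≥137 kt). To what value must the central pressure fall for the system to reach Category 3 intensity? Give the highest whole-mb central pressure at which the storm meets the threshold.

Category 3 begins at V = 96 kt.
Required ΔP = (96/6.4)^(1/0.652) = 15.000^1.534 ≈ 63.65 mb.
P_c ≤ 1011 − 63.65 = 947.35, so the highest integer P_c is 947 mb.

947 mb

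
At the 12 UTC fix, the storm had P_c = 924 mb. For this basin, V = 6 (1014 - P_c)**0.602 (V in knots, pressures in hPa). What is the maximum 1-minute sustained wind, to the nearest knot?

90 kt

ΔP = 1014 − 924 = 90 mb.
90^0.602 ≈ 15.013.
V ≈ 6 × 15.013 ≈ 90.1 kt.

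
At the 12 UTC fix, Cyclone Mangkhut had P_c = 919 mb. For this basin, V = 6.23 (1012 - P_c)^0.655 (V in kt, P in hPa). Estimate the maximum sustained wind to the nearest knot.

121 kt

ΔP = 1012 − 919 = 93 mb.
93^0.655 ≈ 19.470.
V ≈ 6.23 × 19.470 ≈ 121.3 kt.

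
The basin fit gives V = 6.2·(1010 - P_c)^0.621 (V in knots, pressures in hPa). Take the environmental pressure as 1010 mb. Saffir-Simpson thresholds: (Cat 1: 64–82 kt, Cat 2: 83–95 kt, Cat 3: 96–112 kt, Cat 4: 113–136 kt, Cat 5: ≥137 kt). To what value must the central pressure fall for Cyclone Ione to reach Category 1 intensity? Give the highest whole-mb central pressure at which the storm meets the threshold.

Category 1 begins at V = 64 kt.
Required ΔP = (64/6.2)^(1/0.621) = 10.323^1.610 ≈ 42.91 mb.
P_c ≤ 1010 − 42.91 = 967.09, so the highest integer P_c is 967 mb.

967 mb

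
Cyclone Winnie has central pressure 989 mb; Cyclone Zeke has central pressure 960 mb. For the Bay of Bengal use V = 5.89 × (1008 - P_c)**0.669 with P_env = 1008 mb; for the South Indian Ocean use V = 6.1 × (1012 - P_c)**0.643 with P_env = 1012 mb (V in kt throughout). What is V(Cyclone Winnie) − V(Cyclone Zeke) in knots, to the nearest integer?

-35 kt

Cyclone Winnie: ΔP = 19; V ≈ 5.89 × 19^0.669 ≈ 42.23 kt.
Cyclone Zeke: ΔP = 52; V ≈ 6.1 × 52^0.643 ≈ 77.40 kt.
Difference ≈ 42.23 − 77.40 = -35.17 → -35 kt.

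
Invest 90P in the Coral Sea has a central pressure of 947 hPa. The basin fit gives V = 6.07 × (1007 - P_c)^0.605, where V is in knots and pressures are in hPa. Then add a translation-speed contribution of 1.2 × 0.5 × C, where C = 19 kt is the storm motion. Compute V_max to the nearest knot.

84 kt

ΔP = 1007 − 947 = 60 hPa.
60^0.605 ≈ 11.906.
V ≈ 6.07 × 11.906 ≈ 72.3 kt.
Translation term: 1.2 × 0.5 × 19 = 11.4 kt.
Corrected V ≈ 83.7 kt → 84 kt.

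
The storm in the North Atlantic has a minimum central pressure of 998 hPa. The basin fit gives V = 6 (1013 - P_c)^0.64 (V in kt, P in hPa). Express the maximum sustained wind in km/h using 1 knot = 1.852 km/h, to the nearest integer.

63 km/h

ΔP = 1013 − 998 = 15 hPa.
V ≈ 6 × 15^0.64 = 6 × 5.658 ≈ 33.951 kt.
33.951 × 1.852 ≈ 62.88 km/h → 63 km/h.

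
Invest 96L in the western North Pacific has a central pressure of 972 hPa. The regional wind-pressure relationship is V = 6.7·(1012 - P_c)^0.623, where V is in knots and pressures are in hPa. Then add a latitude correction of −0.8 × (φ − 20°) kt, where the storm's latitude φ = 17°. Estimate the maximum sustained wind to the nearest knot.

ΔP = 1012 − 972 = 40 hPa.
40^0.623 ≈ 9.956.
V ≈ 6.7 × 9.956 ≈ 66.7 kt.
Latitude correction: −0.8 × (17 − 20) = 2.4 kt.
Corrected V ≈ 69.1 kt → 69 kt.

69 kt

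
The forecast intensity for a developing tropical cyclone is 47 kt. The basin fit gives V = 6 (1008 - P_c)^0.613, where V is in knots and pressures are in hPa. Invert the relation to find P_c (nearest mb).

979 mb

ΔP = (V / 6)^(1/0.613) = (47/6)^1.631.
47/6 = 7.833; 7.833^1.631 ≈ 28.73 mb.
P_c = 1008 − 28.73 = 979.27 ≈ 979 mb.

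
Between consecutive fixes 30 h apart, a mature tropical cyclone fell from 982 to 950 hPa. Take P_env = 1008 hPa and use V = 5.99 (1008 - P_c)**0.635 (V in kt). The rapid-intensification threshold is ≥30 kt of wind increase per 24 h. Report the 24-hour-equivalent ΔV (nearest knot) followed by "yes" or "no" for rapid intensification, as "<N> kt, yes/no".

V₁: ΔP = 26, V ≈ 5.99 × 26^0.635 ≈ 47.42 kt.
V₂: ΔP = 58, V ≈ 5.99 × 58^0.635 ≈ 78.92 kt.
ΔV over 30 h = 31.50 kt → 24 h equivalent = 31.50 × 24/30 ≈ 25.20 kt.
25 kt < 30 kt ⇒ not rapid intensification.

25 kt, no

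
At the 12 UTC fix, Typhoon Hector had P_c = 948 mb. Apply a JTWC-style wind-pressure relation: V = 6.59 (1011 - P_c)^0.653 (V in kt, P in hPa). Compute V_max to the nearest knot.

ΔP = 1011 − 948 = 63 mb.
63^0.653 ≈ 14.961.
V ≈ 6.59 × 14.961 ≈ 98.6 kt.

99 kt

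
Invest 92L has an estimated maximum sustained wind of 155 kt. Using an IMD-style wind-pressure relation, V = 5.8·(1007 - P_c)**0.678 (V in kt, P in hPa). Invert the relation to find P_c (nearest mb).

ΔP = (V / 5.8)^(1/0.678) = (155/5.8)^1.475.
155/5.8 = 26.724; 26.724^1.475 ≈ 127.23 mb.
P_c = 1007 − 127.23 = 879.77 ≈ 880 mb.

880 mb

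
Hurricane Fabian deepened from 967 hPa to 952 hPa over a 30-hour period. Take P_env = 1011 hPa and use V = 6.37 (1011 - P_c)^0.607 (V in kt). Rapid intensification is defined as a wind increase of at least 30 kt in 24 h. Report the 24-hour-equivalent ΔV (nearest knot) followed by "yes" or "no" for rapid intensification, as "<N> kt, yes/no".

10 kt, no

V₁: ΔP = 44, V ≈ 6.37 × 44^0.607 ≈ 63.35 kt.
V₂: ΔP = 59, V ≈ 6.37 × 59^0.607 ≈ 75.69 kt.
ΔV over 30 h = 12.34 kt → 24 h equivalent = 12.34 × 24/30 ≈ 9.87 kt.
10 kt < 30 kt ⇒ not rapid intensification.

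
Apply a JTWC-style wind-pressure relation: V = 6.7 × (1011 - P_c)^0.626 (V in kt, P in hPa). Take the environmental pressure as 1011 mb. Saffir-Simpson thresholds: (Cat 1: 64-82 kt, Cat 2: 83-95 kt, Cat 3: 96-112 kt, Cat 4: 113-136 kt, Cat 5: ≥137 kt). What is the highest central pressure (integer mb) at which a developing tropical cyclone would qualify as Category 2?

955 mb

Category 2 begins at V = 83 kt.
Required ΔP = (83/6.7)^(1/0.626) = 12.388^1.597 ≈ 55.72 mb.
P_c ≤ 1011 − 55.72 = 955.28, so the highest integer P_c is 955 mb.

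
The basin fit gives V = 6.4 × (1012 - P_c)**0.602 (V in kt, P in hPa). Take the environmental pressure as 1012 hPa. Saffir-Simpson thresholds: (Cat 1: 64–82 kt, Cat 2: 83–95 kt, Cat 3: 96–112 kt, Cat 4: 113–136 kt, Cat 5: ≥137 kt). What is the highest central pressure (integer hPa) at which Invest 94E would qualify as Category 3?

922 hPa

Category 3 begins at V = 96 kt.
Required ΔP = (96/6.4)^(1/0.602) = 15.000^1.661 ≈ 89.88 hPa.
P_c ≤ 1012 − 89.88 = 922.12, so the highest integer P_c is 922 hPa.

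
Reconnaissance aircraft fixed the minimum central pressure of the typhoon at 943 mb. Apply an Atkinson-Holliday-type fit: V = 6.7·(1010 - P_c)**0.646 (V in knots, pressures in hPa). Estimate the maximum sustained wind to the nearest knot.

ΔP = 1010 − 943 = 67 mb.
67^0.646 ≈ 15.123.
V ≈ 6.7 × 15.123 ≈ 101.3 kt.

101 kt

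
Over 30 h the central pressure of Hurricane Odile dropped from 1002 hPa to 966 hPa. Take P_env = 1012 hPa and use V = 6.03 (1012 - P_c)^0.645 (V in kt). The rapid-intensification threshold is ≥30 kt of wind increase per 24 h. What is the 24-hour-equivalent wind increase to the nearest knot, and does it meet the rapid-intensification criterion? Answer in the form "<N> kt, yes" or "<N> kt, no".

V₁: ΔP = 10, V ≈ 6.03 × 10^0.645 ≈ 26.63 kt.
V₂: ΔP = 46, V ≈ 6.03 × 46^0.645 ≈ 71.25 kt.
ΔV over 30 h = 44.62 kt → 24 h equivalent = 44.62 × 24/30 ≈ 35.70 kt.
36 kt ≥ 30 kt ⇒ rapid intensification.

36 kt, yes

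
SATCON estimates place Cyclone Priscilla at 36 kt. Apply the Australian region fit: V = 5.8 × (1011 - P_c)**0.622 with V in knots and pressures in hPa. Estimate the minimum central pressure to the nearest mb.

ΔP = (V / 5.8)^(1/0.622) = (36/5.8)^1.608.
36/5.8 = 6.207; 6.207^1.608 ≈ 18.82 mb.
P_c = 1011 − 18.82 = 992.18 ≈ 992 mb.

992 mb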